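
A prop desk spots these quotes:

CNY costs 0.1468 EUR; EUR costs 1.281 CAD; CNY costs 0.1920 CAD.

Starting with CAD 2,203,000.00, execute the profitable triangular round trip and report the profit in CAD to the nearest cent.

Profitable loop is CAD → EUR → CNY → CAD:
CAD 2,203,000.00 ÷ 1.281 = EUR 1,719,750.20
EUR 1,719,750.20 ÷ 0.1468 = CNY 11,714,919.59
CNY 11,714,919.59 × 0.1920 = CAD 2,249,264.56
Profit = CAD 2,249,264.56 − CAD 2,203,000.00

Profit: CAD 46,264.56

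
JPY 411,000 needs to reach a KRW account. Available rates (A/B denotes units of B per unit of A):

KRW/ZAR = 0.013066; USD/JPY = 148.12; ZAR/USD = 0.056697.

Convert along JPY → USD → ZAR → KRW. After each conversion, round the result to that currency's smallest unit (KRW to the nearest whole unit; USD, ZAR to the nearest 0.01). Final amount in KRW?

JPY 411,000 ÷ 148.12 = USD 2,774.78
USD 2,774.78 ÷ 0.056697 = ZAR 48,940.51
ZAR 48,940.51 ÷ 0.013066 = KRW 3,745,638

KRW 3,745,638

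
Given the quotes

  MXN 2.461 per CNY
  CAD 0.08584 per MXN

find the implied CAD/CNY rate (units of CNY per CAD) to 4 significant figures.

CAD/CNY = 4.734

1 CAD ÷ 0.08584 = 11.6496 MXN
11.6496 MXN ÷ 2.461 = 4.73368 CNY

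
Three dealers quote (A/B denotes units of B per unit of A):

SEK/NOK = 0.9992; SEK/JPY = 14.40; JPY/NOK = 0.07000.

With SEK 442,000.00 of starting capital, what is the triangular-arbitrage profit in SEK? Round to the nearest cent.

Profit: SEK 3,892.71

Profitable loop is SEK → JPY → NOK → SEK:
SEK 442,000.00 × 14.40 = JPY 6,364,800
JPY 6,364,800 × 0.07000 = NOK 445,536.00
NOK 445,536.00 ÷ 0.9992 = SEK 445,892.71
Profit = SEK 445,892.71 − SEK 442,000.00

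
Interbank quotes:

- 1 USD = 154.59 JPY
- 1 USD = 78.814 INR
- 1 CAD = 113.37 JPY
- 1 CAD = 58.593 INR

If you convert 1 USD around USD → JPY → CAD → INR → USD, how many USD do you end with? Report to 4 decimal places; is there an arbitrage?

1.0137 (arbitrage exists)

Around USD → JPY → CAD → INR → USD: 1 × 154.59 ÷ 113.37 × 58.593 ÷ 78.814 = 1.013738
Product > 1; profitable direction is USD → JPY → CAD → INR → USD.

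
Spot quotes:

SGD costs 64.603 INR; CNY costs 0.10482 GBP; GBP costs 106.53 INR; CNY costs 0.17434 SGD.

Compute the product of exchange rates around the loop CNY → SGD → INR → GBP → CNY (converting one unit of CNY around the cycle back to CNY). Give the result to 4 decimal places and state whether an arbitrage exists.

1.0086 (arbitrage exists)

Around CNY → SGD → INR → GBP → CNY: 1 × 0.17434 × 64.603 ÷ 106.53 ÷ 0.10482 = 1.008634
Product > 1; profitable direction is CNY → SGD → INR → GBP → CNY.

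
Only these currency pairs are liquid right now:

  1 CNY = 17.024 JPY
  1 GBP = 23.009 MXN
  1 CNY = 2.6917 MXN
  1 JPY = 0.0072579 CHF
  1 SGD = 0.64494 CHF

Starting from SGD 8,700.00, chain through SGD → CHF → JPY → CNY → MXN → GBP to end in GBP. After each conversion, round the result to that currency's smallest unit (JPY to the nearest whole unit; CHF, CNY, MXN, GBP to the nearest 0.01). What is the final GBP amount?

GBP 5,312.45

SGD 8,700.00 × 0.64494 = CHF 5,610.98
CHF 5,610.98 ÷ 0.0072579 = JPY 773,086
JPY 773,086 ÷ 17.024 = CNY 45,411.54
CNY 45,411.54 × 2.6917 = MXN 122,234.24
MXN 122,234.24 ÷ 23.009 = GBP 5,312.45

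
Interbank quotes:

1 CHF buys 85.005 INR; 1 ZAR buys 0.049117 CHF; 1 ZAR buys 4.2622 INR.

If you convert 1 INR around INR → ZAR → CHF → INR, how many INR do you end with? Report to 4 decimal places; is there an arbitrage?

0.9796 (arbitrage exists)

Around INR → ZAR → CHF → INR: 1 ÷ 4.2622 × 0.049117 × 85.005 = 0.979586
Product < 1; profitable direction is INR → CHF → ZAR → INR.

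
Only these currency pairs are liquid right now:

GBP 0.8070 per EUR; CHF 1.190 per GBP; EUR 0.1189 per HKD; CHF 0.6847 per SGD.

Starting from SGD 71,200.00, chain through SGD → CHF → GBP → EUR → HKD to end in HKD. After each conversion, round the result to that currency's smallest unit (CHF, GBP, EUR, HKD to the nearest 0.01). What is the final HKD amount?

HKD 426,950.88

SGD 71,200.00 × 0.6847 = CHF 48,750.64
CHF 48,750.64 ÷ 1.190 = GBP 40,966.92
GBP 40,966.92 ÷ 0.8070 = EUR 50,764.46
EUR 50,764.46 ÷ 0.1189 = HKD 426,950.88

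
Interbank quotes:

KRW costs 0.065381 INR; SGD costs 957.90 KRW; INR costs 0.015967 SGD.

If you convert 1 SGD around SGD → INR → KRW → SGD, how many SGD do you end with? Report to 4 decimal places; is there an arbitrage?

Around SGD → INR → KRW → SGD: 1 ÷ 0.015967 ÷ 0.065381 ÷ 957.90 = 1.000011
Product ≈ 1 (deviation 0.001%, within rounding noise).

1.0000 (no arbitrage)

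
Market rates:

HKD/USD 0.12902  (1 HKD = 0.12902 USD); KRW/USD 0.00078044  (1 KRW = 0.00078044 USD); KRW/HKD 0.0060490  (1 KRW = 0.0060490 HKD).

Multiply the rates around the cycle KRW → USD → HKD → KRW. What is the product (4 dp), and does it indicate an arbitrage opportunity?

1.0000 (no arbitrage)

Around KRW → USD → HKD → KRW: 1 × 0.00078044 ÷ 0.12902 ÷ 0.0060490 = 0.999997
Product ≈ 1 (deviation 0.000%, within rounding noise).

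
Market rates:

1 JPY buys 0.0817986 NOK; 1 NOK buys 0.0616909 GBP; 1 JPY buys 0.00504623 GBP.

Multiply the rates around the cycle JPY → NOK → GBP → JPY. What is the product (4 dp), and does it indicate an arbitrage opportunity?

Around JPY → NOK → GBP → JPY: 1 × 0.0817986 × 0.0616909 ÷ 0.00504623 = 1.000000
Product ≈ 1 (deviation 0.000%, within rounding noise).

1.0000 (no arbitrage)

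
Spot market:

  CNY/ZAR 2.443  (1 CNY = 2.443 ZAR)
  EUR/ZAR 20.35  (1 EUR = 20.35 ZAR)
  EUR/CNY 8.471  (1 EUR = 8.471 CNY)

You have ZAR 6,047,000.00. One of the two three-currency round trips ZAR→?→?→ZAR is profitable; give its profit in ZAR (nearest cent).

Profitable loop is ZAR → EUR → CNY → ZAR:
ZAR 6,047,000.00 ÷ 20.35 = EUR 297,149.88
EUR 297,149.88 × 8.471 = CNY 2,517,156.61
CNY 2,517,156.61 × 2.443 = ZAR 6,149,413.60
Profit = ZAR 6,149,413.60 − ZAR 6,047,000.00

Profit: ZAR 102,413.60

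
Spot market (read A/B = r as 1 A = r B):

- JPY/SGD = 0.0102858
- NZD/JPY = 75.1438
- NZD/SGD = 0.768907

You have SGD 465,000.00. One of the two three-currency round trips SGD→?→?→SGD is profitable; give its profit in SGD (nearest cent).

Profit: SGD 2,423.31

Profitable loop is SGD → NZD → JPY → SGD:
SGD 465,000.00 ÷ 0.768907 = NZD 604,754.54
NZD 604,754.54 × 75.1438 = JPY 45,443,554
JPY 45,443,554 × 0.0102858 = SGD 467,423.31
Profit = SGD 467,423.31 − SGD 465,000.00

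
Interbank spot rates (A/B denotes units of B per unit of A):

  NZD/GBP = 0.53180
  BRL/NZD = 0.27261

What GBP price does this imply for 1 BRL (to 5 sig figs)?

1 BRL × 0.27261 = 0.27261 NZD
0.27261 NZD × 0.53180 = 0.144974 GBP

BRL/GBP = 0.14497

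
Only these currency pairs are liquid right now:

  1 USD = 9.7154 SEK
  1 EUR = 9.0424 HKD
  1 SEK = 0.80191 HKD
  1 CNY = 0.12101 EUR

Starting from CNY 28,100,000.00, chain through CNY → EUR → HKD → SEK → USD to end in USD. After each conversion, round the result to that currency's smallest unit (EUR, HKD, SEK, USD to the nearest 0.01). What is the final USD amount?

USD 3,946,616.98

CNY 28,100,000.00 × 0.12101 = EUR 3,400,381.00
EUR 3,400,381.00 × 9.0424 = HKD 30,747,605.15
HKD 30,747,605.15 ÷ 0.80191 = SEK 38,342,962.61
SEK 38,342,962.61 ÷ 9.7154 = USD 3,946,616.98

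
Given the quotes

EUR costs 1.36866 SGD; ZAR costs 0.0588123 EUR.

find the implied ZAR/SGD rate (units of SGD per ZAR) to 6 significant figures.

ZAR/SGD = 0.0804940

1 ZAR × 0.0588123 = 0.0588123 EUR
0.0588123 EUR × 1.36866 = 0.080494 SGD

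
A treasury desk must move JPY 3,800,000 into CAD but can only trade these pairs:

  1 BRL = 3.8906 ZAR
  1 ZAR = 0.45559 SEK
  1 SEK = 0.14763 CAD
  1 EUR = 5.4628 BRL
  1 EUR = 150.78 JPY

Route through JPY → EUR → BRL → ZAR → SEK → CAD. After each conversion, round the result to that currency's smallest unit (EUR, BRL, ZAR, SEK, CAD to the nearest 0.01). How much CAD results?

JPY 3,800,000 ÷ 150.78 = EUR 25,202.28
EUR 25,202.28 × 5.4628 = BRL 137,675.02
BRL 137,675.02 × 3.8906 = ZAR 535,638.43
ZAR 535,638.43 × 0.45559 = SEK 244,031.51
SEK 244,031.51 × 0.14763 = CAD 36,026.37

CAD 36,026.37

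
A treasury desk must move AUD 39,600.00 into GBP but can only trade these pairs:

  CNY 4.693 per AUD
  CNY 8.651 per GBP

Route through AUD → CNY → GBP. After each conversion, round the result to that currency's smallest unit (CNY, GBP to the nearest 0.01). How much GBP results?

AUD 39,600.00 × 4.693 = CNY 185,842.80
CNY 185,842.80 ÷ 8.651 = GBP 21,482.23

GBP 21,482.23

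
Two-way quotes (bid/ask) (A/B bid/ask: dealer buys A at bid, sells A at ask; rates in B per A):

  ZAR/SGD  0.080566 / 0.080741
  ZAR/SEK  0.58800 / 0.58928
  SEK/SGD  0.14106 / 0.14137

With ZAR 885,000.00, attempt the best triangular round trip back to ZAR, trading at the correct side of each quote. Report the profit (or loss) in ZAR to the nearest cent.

Net profit: ZAR 24,139.13

Best loop ZAR → SEK → SGD → ZAR:
ZAR 885,000.00 × 0.58800 (sell ZAR at bid) = SEK 520,380.00
SEK 520,380.00 × 0.14106 (sell SEK at bid) = SGD 73,404.80
SGD 73,404.80 ÷ 0.080741 (buy ZAR at ask) = ZAR 909,139.13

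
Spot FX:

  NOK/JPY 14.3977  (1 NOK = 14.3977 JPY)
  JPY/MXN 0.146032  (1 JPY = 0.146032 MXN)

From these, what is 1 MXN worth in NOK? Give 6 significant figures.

1 MXN ÷ 0.146032 = 6.84781 JPY
6.84781 JPY ÷ 14.3977 = 0.475619 NOK

MXN/NOK = 0.475619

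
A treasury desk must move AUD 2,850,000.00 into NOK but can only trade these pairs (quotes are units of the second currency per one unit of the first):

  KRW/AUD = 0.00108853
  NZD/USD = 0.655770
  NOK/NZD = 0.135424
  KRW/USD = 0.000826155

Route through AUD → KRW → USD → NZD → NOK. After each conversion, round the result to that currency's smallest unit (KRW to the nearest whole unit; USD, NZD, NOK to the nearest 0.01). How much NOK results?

NOK 24,356,720.37

AUD 2,850,000.00 ÷ 0.00108853 = KRW 2,618,209,879
KRW 2,618,209,879 × 0.000826155 = USD 2,163,047.18
USD 2,163,047.18 ÷ 0.655770 = NZD 3,298,484.50
NZD 3,298,484.50 ÷ 0.135424 = NOK 24,356,720.37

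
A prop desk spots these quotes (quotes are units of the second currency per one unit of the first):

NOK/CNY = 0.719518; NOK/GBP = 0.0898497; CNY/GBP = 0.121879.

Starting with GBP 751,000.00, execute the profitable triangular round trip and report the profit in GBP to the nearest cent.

Profit: GBP 18,459.96

Profitable loop is GBP → CNY → NOK → GBP:
GBP 751,000.00 ÷ 0.121879 = CNY 6,161,849.05
CNY 6,161,849.05 ÷ 0.719518 = NOK 8,563,856.70
NOK 8,563,856.70 × 0.0898497 = GBP 769,459.96
Profit = GBP 769,459.96 − GBP 751,000.00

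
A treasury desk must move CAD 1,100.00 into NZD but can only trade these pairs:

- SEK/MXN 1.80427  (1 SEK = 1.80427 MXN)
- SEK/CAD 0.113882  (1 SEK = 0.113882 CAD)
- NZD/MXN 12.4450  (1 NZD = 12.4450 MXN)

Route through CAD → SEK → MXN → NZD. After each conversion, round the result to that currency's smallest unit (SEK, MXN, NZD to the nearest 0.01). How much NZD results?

CAD 1,100.00 ÷ 0.113882 = SEK 9,659.12
SEK 9,659.12 × 1.80427 = MXN 17,427.66
MXN 17,427.66 ÷ 12.4450 = NZD 1,400.37

NZD 1,400.37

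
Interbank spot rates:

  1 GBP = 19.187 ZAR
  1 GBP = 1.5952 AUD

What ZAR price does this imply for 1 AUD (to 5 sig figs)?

1 AUD ÷ 1.5952 = 0.626881 GBP
0.626881 GBP × 19.187 = 12.028 ZAR

AUD/ZAR = 12.028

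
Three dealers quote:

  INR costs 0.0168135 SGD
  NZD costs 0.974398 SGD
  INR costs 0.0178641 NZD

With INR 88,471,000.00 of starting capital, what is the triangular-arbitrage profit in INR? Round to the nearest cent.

Profitable loop is INR → NZD → SGD → INR:
INR 88,471,000.00 × 0.0178641 = NZD 1,580,454.79
NZD 1,580,454.79 × 0.974398 = SGD 1,539,991.99
SGD 1,539,991.99 ÷ 0.0168135 = INR 91,592,588.55
Profit = INR 91,592,588.55 − INR 88,471,000.00

Profit: INR 3,121,588.55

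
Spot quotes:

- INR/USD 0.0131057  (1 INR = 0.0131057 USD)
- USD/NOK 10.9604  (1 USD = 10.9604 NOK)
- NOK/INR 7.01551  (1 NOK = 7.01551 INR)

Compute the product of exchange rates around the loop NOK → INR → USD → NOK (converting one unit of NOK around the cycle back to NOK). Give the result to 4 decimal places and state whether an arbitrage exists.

1.0077 (arbitrage exists)

Around NOK → INR → USD → NOK: 1 × 7.01551 × 0.0131057 × 10.9604 = 1.007734
Product > 1; profitable direction is NOK → INR → USD → NOK.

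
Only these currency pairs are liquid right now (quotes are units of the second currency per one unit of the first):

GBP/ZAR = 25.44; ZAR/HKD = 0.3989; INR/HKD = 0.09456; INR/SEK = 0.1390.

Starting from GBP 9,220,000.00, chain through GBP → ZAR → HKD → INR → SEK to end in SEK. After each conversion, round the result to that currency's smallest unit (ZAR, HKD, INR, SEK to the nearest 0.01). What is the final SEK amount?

GBP 9,220,000.00 × 25.44 = ZAR 234,556,800.00
ZAR 234,556,800.00 × 0.3989 = HKD 93,564,707.52
HKD 93,564,707.52 ÷ 0.09456 = INR 989,474,487.31
INR 989,474,487.31 × 0.1390 = SEK 137,536,953.74

SEK 137,536,953.74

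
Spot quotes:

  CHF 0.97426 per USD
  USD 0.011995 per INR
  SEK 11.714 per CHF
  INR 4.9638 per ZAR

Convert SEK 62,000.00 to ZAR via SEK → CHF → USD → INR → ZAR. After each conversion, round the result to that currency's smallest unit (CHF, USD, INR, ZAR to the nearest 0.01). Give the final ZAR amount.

SEK 62,000.00 ÷ 11.714 = CHF 5,292.81
CHF 5,292.81 ÷ 0.97426 = USD 5,432.65
USD 5,432.65 ÷ 0.011995 = INR 452,909.55
INR 452,909.55 ÷ 4.9638 = ZAR 91,242.51

ZAR 91,242.51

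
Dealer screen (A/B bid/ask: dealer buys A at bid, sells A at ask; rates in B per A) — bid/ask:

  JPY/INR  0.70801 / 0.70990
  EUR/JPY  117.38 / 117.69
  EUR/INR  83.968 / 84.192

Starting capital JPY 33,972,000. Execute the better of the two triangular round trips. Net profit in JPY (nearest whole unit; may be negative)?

Best loop JPY → EUR → INR → JPY:
JPY 33,972,000 ÷ 117.69 (buy EUR at ask) = EUR 288,656.64
EUR 288,656.64 × 83.968 (sell EUR at bid) = INR 24,237,920.77
INR 24,237,920.77 ÷ 0.70990 (buy JPY at ask) = JPY 34,142,725

Net profit: JPY 170,725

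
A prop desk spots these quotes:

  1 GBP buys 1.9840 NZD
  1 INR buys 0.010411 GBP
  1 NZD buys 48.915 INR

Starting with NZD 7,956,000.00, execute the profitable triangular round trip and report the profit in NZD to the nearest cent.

Profitable loop is NZD → INR → GBP → NZD:
NZD 7,956,000.00 × 48.915 = INR 389,167,740.00
INR 389,167,740.00 × 0.010411 = GBP 4,051,625.34
GBP 4,051,625.34 × 1.9840 = NZD 8,038,424.68
Profit = NZD 8,038,424.68 − NZD 7,956,000.00

Profit: NZD 82,424.68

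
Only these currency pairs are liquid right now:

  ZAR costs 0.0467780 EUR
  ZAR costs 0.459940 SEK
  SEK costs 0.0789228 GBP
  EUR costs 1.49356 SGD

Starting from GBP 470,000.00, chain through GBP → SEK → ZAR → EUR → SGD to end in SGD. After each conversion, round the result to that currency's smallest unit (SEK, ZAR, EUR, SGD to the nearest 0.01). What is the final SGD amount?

SGD 904,604.02

GBP 470,000.00 ÷ 0.0789228 = SEK 5,955,186.59
SEK 5,955,186.59 ÷ 0.459940 = ZAR 12,947,746.64
ZAR 12,947,746.64 × 0.0467780 = EUR 605,669.69
EUR 605,669.69 × 1.49356 = SGD 904,604.02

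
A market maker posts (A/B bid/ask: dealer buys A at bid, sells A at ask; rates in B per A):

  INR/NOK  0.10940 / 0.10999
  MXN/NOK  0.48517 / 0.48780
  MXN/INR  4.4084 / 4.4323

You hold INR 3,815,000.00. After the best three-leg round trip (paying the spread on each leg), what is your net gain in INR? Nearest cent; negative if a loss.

Best loop INR → MXN → NOK → INR:
INR 3,815,000.00 ÷ 4.4323 (buy MXN at ask) = MXN 860,726.94
MXN 860,726.94 × 0.48517 (sell MXN at bid) = NOK 417,598.89
NOK 417,598.89 ÷ 0.10999 (buy INR at ask) = INR 3,796,698.68

Net result: INR -18,301.32 (no profitable arbitrage after spreads)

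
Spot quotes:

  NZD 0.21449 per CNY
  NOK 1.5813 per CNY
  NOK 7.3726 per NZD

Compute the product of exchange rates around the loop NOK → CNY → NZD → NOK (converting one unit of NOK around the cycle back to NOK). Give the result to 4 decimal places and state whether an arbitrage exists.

1.0000 (no arbitrage)

Around NOK → CNY → NZD → NOK: 1 ÷ 1.5813 × 0.21449 × 7.3726 = 1.000031
Product ≈ 1 (deviation 0.003%, within rounding noise).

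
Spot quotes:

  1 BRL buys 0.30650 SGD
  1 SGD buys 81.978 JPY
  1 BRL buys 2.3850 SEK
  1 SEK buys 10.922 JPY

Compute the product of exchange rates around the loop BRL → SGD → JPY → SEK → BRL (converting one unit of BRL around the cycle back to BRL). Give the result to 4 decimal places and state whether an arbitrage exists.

Around BRL → SGD → JPY → SEK → BRL: 1 × 0.30650 × 81.978 ÷ 10.922 ÷ 2.3850 = 0.964578
Product < 1; profitable direction is BRL → SEK → JPY → SGD → BRL.

0.9646 (arbitrage exists)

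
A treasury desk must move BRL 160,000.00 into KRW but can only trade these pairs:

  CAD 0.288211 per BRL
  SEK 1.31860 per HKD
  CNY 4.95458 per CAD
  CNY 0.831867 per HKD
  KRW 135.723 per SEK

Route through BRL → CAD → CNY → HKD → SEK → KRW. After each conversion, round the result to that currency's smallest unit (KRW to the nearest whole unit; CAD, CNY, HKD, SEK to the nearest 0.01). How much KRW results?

BRL 160,000.00 × 0.288211 = CAD 46,113.76
CAD 46,113.76 × 4.95458 = CNY 228,474.31
CNY 228,474.31 ÷ 0.831867 = HKD 274,652.45
HKD 274,652.45 × 1.31860 = SEK 362,156.72
SEK 362,156.72 × 135.723 = KRW 49,152,997

KRW 49,152,997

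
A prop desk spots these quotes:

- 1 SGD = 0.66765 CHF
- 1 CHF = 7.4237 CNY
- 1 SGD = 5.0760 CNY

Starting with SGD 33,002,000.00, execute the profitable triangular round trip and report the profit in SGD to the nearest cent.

Profit: SGD 796,124.92

Profitable loop is SGD → CNY → CHF → SGD:
SGD 33,002,000.00 × 5.0760 = CNY 167,518,152.00
CNY 167,518,152.00 ÷ 7.4237 = CHF 22,565,318.10
CHF 22,565,318.10 ÷ 0.66765 = SGD 33,798,124.92
Profit = SGD 33,798,124.92 − SGD 33,002,000.00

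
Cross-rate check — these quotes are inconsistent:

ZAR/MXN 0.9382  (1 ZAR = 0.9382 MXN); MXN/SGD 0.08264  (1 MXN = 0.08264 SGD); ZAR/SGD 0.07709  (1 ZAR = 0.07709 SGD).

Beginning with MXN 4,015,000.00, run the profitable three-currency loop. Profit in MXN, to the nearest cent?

Profit: MXN 23,064.40

Profitable loop is MXN → SGD → ZAR → MXN:
MXN 4,015,000.00 × 0.08264 = SGD 331,799.60
SGD 331,799.60 ÷ 0.07709 = ZAR 4,304,055.00
ZAR 4,304,055.00 × 0.9382 = MXN 4,038,064.40
Profit = MXN 4,038,064.40 − MXN 4,015,000.00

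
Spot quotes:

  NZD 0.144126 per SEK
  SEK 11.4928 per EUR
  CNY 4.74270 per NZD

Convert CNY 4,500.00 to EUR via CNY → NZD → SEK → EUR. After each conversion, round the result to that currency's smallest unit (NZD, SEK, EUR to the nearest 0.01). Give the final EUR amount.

EUR 572.82

CNY 4,500.00 ÷ 4.74270 = NZD 948.83
NZD 948.83 ÷ 0.144126 = SEK 6,583.34
SEK 6,583.34 ÷ 11.4928 = EUR 572.82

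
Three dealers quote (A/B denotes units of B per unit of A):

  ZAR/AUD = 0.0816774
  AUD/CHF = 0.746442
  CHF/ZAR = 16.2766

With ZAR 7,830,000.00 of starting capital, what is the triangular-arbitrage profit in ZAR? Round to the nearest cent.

Profit: ZAR 60,419.60

Profitable loop is ZAR → CHF → AUD → ZAR:
ZAR 7,830,000.00 ÷ 16.2766 = CHF 481,058.70
CHF 481,058.70 ÷ 0.746442 = AUD 644,468.96
AUD 644,468.96 ÷ 0.0816774 = ZAR 7,890,419.60
Profit = ZAR 7,890,419.60 − ZAR 7,830,000.00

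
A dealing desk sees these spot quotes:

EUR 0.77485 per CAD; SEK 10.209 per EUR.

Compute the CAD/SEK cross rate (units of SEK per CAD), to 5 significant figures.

CAD/SEK = 7.9104

1 CAD × 0.77485 = 0.77485 EUR
0.77485 EUR × 10.209 = 7.91044 SEK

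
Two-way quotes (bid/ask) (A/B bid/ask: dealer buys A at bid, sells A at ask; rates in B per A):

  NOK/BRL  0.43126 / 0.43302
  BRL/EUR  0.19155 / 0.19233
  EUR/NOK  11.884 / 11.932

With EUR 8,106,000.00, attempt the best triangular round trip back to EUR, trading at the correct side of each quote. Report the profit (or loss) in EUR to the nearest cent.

Net profit: EUR 51,148.48

Best loop EUR → BRL → NOK → EUR:
EUR 8,106,000.00 ÷ 0.19233 (buy BRL at ask) = BRL 42,146,311.03
BRL 42,146,311.03 ÷ 0.43302 (buy NOK at ask) = NOK 97,331,095.63
NOK 97,331,095.63 ÷ 11.932 (buy EUR at ask) = EUR 8,157,148.48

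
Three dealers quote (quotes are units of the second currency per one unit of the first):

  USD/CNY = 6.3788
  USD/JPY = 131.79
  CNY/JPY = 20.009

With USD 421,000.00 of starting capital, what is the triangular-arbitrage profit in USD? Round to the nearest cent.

Profitable loop is USD → JPY → CNY → USD:
USD 421,000.00 × 131.79 = JPY 55,483,590
JPY 55,483,590 ÷ 20.009 = CNY 2,772,931.68
CNY 2,772,931.68 ÷ 6.3788 = USD 434,710.55
Profit = USD 434,710.55 − USD 421,000.00

Profit: USD 13,710.55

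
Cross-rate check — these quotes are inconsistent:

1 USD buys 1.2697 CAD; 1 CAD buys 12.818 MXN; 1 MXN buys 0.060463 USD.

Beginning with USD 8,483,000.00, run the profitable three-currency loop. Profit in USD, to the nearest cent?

Profit: USD 137,617.75

Profitable loop is USD → MXN → CAD → USD:
USD 8,483,000.00 ÷ 0.060463 = MXN 140,300,679.75
MXN 140,300,679.75 ÷ 12.818 = CAD 10,945,598.36
CAD 10,945,598.36 ÷ 1.2697 = USD 8,620,617.75
Profit = USD 8,620,617.75 − USD 8,483,000.00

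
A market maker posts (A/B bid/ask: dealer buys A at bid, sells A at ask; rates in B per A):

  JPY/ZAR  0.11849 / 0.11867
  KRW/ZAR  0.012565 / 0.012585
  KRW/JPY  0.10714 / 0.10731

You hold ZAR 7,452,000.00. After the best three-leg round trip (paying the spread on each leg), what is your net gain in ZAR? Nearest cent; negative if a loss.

Best loop ZAR → KRW → JPY → ZAR:
ZAR 7,452,000.00 ÷ 0.012585 (buy KRW at ask) = KRW 592,133,492
KRW 592,133,492 × 0.10714 (sell KRW at bid) = JPY 63,441,182
JPY 63,441,182 × 0.11849 (sell JPY at bid) = ZAR 7,517,145.70

Net profit: ZAR 65,145.70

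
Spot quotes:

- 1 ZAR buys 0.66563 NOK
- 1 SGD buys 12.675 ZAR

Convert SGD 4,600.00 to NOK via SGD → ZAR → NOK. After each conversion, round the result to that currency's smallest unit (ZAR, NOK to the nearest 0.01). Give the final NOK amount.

NOK 38,809.56

SGD 4,600.00 × 12.675 = ZAR 58,305.00
ZAR 58,305.00 × 0.66563 = NOK 38,809.56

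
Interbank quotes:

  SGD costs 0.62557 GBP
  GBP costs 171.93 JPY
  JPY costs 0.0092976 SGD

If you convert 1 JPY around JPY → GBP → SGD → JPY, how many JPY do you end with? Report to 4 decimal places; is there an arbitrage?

Around JPY → GBP → SGD → JPY: 1 ÷ 171.93 ÷ 0.62557 ÷ 0.0092976 = 1.000004
Product ≈ 1 (deviation 0.000%, within rounding noise).

1.0000 (no arbitrage)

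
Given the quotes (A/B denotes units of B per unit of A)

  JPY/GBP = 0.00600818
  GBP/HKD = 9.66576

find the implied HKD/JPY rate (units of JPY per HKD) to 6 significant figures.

1 HKD ÷ 9.66576 = 0.103458 GBP
0.103458 GBP ÷ 0.00600818 = 17.2195 JPY

HKD/JPY = 17.2195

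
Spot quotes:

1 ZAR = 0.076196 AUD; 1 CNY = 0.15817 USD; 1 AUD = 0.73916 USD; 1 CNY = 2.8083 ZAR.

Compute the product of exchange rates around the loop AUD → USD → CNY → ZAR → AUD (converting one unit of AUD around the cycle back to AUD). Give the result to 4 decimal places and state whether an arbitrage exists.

Around AUD → USD → CNY → ZAR → AUD: 1 × 0.73916 ÷ 0.15817 × 2.8083 × 0.076196 = 0.999977
Product ≈ 1 (deviation 0.002%, within rounding noise).

1.0000 (no arbitrage)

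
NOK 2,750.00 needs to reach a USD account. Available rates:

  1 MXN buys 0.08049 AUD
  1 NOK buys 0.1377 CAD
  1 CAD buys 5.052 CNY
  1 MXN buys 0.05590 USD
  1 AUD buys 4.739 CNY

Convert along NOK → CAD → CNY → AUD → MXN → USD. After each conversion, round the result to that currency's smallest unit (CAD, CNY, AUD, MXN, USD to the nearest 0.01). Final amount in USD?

USD 280.35

NOK 2,750.00 × 0.1377 = CAD 378.67
CAD 378.67 × 5.052 = CNY 1,913.04
CNY 1,913.04 ÷ 4.739 = AUD 403.68
AUD 403.68 ÷ 0.08049 = MXN 5,015.28
MXN 5,015.28 × 0.05590 = USD 280.35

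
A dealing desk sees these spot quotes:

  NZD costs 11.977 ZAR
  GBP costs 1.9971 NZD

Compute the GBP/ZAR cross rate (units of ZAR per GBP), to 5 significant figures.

1 GBP × 1.9971 = 1.9971 NZD
1.9971 NZD × 11.977 = 23.9193 ZAR

GBP/ZAR = 23.919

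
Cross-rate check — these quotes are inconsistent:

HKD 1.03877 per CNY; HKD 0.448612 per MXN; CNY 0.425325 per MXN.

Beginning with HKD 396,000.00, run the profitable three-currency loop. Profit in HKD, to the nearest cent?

Profitable loop is HKD → CNY → MXN → HKD:
HKD 396,000.00 ÷ 1.03877 = CNY 381,220.10
CNY 381,220.10 ÷ 0.425325 = MXN 896,303.05
MXN 896,303.05 × 0.448612 = HKD 402,092.31
Profit = HKD 402,092.31 − HKD 396,000.00

Profit: HKD 6,092.31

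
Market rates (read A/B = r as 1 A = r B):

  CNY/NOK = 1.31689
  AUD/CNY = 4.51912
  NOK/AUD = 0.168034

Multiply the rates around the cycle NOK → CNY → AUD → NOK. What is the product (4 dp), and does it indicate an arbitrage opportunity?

1.0000 (no arbitrage)

Around NOK → CNY → AUD → NOK: 1 ÷ 1.31689 ÷ 4.51912 ÷ 0.168034 = 0.999999
Product ≈ 1 (deviation 0.000%, within rounding noise).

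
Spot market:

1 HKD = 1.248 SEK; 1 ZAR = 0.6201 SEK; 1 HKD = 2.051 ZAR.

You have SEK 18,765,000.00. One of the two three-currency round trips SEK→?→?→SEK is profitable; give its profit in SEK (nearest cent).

Profit: SEK 358,235.58

Profitable loop is SEK → HKD → ZAR → SEK:
SEK 18,765,000.00 ÷ 1.248 = HKD 15,036,057.69
HKD 15,036,057.69 × 2.051 = ZAR 30,838,954.33
ZAR 30,838,954.33 × 0.6201 = SEK 19,123,235.58
Profit = SEK 19,123,235.58 − SEK 18,765,000.00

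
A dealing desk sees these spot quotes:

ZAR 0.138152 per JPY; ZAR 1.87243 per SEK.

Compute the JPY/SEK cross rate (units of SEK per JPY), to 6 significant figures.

1 JPY × 0.138152 = 0.138152 ZAR
0.138152 ZAR ÷ 1.87243 = 0.0737822 SEK

JPY/SEK = 0.0737822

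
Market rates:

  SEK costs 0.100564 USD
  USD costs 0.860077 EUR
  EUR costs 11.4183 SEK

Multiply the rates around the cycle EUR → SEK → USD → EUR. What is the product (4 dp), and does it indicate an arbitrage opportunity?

Around EUR → SEK → USD → EUR: 1 × 11.4183 × 0.100564 × 0.860077 = 0.987601
Product < 1; profitable direction is EUR → USD → SEK → EUR.

0.9876 (arbitrage exists)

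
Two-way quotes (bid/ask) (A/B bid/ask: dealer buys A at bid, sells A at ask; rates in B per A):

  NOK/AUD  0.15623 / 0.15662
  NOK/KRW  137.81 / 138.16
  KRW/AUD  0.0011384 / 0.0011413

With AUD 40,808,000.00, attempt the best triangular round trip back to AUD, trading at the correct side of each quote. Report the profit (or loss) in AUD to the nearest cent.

Net profit: AUD 68,500.74

Best loop AUD → NOK → KRW → AUD:
AUD 40,808,000.00 ÷ 0.15662 (buy NOK at ask) = NOK 260,554,207.64
NOK 260,554,207.64 × 137.81 (sell NOK at bid) = KRW 35,906,975,354
KRW 35,906,975,354 × 0.0011384 (sell KRW at bid) = AUD 40,876,500.74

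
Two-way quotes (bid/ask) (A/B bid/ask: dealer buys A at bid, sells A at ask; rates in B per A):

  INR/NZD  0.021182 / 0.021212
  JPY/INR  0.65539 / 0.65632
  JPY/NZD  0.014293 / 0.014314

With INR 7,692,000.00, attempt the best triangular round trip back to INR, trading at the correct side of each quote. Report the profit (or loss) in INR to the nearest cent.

Best loop INR → JPY → NZD → INR:
INR 7,692,000.00 ÷ 0.65632 (buy JPY at ask) = JPY 11,719,893
JPY 11,719,893 × 0.014293 (sell JPY at bid) = NZD 167,512.43
NZD 167,512.43 ÷ 0.021212 (buy INR at ask) = INR 7,897,059.54

Net profit: INR 205,059.54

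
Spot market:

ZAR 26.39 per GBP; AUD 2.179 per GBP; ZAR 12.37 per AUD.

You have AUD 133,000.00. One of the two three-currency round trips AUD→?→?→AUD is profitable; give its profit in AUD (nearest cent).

Profitable loop is AUD → ZAR → GBP → AUD:
AUD 133,000.00 × 12.37 = ZAR 1,645,210.00
ZAR 1,645,210.00 ÷ 26.39 = GBP 62,342.18
GBP 62,342.18 × 2.179 = AUD 135,843.60
Profit = AUD 135,843.60 − AUD 133,000.00

Profit: AUD 2,843.60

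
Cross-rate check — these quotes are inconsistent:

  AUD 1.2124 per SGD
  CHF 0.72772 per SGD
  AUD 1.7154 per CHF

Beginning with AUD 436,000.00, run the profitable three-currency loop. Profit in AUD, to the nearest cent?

Profitable loop is AUD → SGD → CHF → AUD:
AUD 436,000.00 ÷ 1.2124 = SGD 359,617.29
SGD 359,617.29 × 0.72772 = CHF 261,700.69
CHF 261,700.69 × 1.7154 = AUD 448,921.37
Profit = AUD 448,921.37 − AUD 436,000.00

Profit: AUD 12,921.37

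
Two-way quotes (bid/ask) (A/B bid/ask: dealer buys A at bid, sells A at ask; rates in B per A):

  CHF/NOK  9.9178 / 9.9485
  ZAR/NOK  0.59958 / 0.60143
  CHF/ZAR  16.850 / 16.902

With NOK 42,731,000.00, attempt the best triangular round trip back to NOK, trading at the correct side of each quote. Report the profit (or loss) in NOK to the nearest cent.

Net profit: NOK 663,280.82

Best loop NOK → CHF → ZAR → NOK:
NOK 42,731,000.00 ÷ 9.9485 (buy CHF at ask) = CHF 4,295,220.38
CHF 4,295,220.38 × 16.850 (sell CHF at bid) = ZAR 72,374,463.49
ZAR 72,374,463.49 × 0.59958 (sell ZAR at bid) = NOK 43,394,280.82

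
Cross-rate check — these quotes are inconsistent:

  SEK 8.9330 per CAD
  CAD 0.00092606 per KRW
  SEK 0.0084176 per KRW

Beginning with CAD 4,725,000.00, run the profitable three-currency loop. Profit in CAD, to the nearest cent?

Profit: CAD 82,880.20

Profitable loop is CAD → KRW → SEK → CAD:
CAD 4,725,000.00 ÷ 0.00092606 = KRW 5,102,261,193
KRW 5,102,261,193 × 0.0084176 = SEK 42,948,793.81
SEK 42,948,793.81 ÷ 8.9330 = CAD 4,807,880.20
Profit = CAD 4,807,880.20 − CAD 4,725,000.00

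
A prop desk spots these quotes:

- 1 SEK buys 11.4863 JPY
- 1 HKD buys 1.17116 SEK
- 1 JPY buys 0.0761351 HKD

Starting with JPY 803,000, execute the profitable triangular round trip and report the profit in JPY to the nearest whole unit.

Profit: JPY 19,426

Profitable loop is JPY → HKD → SEK → JPY:
JPY 803,000 × 0.0761351 = HKD 61,136.49
HKD 61,136.49 × 1.17116 = SEK 71,600.61
SEK 71,600.61 × 11.4863 = JPY 822,426
Profit = JPY 822,426 − JPY 803,000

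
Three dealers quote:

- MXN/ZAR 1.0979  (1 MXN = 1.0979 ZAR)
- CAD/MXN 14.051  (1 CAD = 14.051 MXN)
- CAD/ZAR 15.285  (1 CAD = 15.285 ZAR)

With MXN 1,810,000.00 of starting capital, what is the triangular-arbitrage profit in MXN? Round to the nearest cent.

Profitable loop is MXN → ZAR → CAD → MXN:
MXN 1,810,000.00 × 1.0979 = ZAR 1,987,199.00
ZAR 1,987,199.00 ÷ 15.285 = CAD 130,009.75
CAD 130,009.75 × 14.051 = MXN 1,826,766.97
Profit = MXN 1,826,766.97 − MXN 1,810,000.00

Profit: MXN 16,766.97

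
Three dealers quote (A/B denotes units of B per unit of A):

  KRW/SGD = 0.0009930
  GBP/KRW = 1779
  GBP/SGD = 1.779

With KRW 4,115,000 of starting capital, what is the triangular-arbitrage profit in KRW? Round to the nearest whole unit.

Profitable loop is KRW → GBP → SGD → KRW:
KRW 4,115,000 ÷ 1779 = GBP 2,313.10
GBP 2,313.10 × 1.779 = SGD 4,115.00
SGD 4,115.00 ÷ 0.0009930 = KRW 4,144,008
Profit = KRW 4,144,008 − KRW 4,115,000

Profit: KRW 29,008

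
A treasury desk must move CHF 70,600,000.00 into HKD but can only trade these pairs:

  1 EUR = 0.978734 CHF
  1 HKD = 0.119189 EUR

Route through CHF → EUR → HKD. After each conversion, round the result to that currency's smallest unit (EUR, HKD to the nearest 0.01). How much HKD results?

HKD 605,206,870.43

CHF 70,600,000.00 ÷ 0.978734 = EUR 72,134,001.68
EUR 72,134,001.68 ÷ 0.119189 = HKD 605,206,870.43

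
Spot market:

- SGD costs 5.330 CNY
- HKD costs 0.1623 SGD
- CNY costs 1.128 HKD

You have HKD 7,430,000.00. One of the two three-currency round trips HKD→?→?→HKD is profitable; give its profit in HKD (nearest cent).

Profit: HKD 184,370.16

Profitable loop is HKD → CNY → SGD → HKD:
HKD 7,430,000.00 ÷ 1.128 = CNY 6,586,879.43
CNY 6,586,879.43 ÷ 5.330 = SGD 1,235,812.28
SGD 1,235,812.28 ÷ 0.1623 = HKD 7,614,370.16
Profit = HKD 7,614,370.16 − HKD 7,430,000.00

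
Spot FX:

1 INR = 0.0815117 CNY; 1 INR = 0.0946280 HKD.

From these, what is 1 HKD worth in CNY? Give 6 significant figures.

1 HKD ÷ 0.0946280 = 10.5677 INR
10.5677 INR × 0.0815117 = 0.861391 CNY

HKD/CNY = 0.861391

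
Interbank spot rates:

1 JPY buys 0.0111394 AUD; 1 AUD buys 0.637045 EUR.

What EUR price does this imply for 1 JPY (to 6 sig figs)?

1 JPY × 0.0111394 = 0.0111394 AUD
0.0111394 AUD × 0.637045 = 0.0070963 EUR

JPY/EUR = 0.00709630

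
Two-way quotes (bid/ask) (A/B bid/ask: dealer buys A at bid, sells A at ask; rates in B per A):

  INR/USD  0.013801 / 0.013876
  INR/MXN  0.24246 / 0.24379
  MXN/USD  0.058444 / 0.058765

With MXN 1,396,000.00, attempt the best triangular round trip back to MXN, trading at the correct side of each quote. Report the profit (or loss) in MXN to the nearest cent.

Best loop MXN → USD → INR → MXN:
MXN 1,396,000.00 × 0.058444 (sell MXN at bid) = USD 81,587.82
USD 81,587.82 ÷ 0.013876 (buy INR at ask) = INR 5,879,779.76
INR 5,879,779.76 × 0.24246 (sell INR at bid) = MXN 1,425,611.40

Net profit: MXN 29,611.40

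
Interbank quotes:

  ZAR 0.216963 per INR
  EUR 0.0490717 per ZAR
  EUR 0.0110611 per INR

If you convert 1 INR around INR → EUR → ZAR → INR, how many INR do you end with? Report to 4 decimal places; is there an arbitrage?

Around INR → EUR → ZAR → INR: 1 × 0.0110611 ÷ 0.0490717 ÷ 0.216963 = 1.038919
Product > 1; profitable direction is INR → EUR → ZAR → INR.

1.0389 (arbitrage exists)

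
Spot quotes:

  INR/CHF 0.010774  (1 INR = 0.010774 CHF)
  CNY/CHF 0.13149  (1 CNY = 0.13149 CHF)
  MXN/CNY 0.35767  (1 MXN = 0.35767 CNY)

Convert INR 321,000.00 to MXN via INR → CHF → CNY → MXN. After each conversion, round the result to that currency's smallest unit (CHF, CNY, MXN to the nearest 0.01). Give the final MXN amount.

MXN 73,537.06

INR 321,000.00 × 0.010774 = CHF 3,458.45
CHF 3,458.45 ÷ 0.13149 = CNY 26,302.00
CNY 26,302.00 ÷ 0.35767 = MXN 73,537.06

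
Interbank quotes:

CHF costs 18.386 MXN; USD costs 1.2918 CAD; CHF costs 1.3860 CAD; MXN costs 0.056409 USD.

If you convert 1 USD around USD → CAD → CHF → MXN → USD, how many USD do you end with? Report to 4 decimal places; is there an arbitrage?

Around USD → CAD → CHF → MXN → USD: 1 × 1.2918 ÷ 1.3860 × 18.386 × 0.056409 = 0.966647
Product < 1; profitable direction is USD → MXN → CHF → CAD → USD.

0.9666 (arbitrage exists)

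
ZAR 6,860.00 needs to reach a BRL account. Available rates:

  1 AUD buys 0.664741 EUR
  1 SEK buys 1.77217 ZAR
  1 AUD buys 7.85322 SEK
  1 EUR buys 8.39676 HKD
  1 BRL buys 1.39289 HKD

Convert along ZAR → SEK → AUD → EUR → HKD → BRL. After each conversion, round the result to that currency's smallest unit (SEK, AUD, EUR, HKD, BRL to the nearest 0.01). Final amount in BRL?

ZAR 6,860.00 ÷ 1.77217 = SEK 3,870.96
SEK 3,870.96 ÷ 7.85322 = AUD 492.91
AUD 492.91 × 0.664741 = EUR 327.66
EUR 327.66 × 8.39676 = HKD 2,751.28
HKD 2,751.28 ÷ 1.39289 = BRL 1,975.23

BRL 1,975.23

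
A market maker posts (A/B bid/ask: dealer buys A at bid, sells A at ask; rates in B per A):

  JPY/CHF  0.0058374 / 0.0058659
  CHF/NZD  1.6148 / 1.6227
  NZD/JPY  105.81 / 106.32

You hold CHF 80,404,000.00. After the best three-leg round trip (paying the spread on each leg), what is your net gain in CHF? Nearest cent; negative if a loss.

Net result: CHF -209,873.03 (no profitable arbitrage after spreads)

Best loop CHF → NZD → JPY → CHF:
CHF 80,404,000.00 × 1.6148 (sell CHF at bid) = NZD 129,836,379.20
NZD 129,836,379.20 × 105.81 (sell NZD at bid) = JPY 13,737,987,283
JPY 13,737,987,283 × 0.0058374 (sell JPY at bid) = CHF 80,194,126.97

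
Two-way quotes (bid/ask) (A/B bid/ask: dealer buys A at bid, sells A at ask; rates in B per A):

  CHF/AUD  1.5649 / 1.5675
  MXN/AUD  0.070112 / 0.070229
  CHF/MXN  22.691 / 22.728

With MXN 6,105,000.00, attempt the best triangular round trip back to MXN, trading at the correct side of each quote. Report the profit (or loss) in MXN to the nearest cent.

Best loop MXN → AUD → CHF → MXN:
MXN 6,105,000.00 × 0.070112 (sell MXN at bid) = AUD 428,033.76
AUD 428,033.76 ÷ 1.5675 (buy CHF at ask) = CHF 273,067.79
CHF 273,067.79 × 22.691 (sell CHF at bid) = MXN 6,196,181.21

Net profit: MXN 91,181.21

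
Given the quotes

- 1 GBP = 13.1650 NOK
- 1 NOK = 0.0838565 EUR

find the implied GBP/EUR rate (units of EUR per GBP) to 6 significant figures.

GBP/EUR = 1.10397

1 GBP × 13.1650 = 13.165 NOK
13.165 NOK × 0.0838565 = 1.10397 EUR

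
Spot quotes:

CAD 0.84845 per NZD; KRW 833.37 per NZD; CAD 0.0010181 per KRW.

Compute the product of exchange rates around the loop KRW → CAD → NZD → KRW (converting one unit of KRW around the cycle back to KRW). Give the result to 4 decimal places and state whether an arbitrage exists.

1.0000 (no arbitrage)

Around KRW → CAD → NZD → KRW: 1 × 0.0010181 ÷ 0.84845 × 833.37 = 1.000005
Product ≈ 1 (deviation 0.000%, within rounding noise).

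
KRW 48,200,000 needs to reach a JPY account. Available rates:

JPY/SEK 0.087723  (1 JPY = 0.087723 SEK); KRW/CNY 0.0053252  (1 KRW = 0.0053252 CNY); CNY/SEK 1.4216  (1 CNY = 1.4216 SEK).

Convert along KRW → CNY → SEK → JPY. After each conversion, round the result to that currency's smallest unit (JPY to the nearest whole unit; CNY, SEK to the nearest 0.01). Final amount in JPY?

KRW 48,200,000 × 0.0053252 = CNY 256,674.64
CNY 256,674.64 × 1.4216 = SEK 364,888.67
SEK 364,888.67 ÷ 0.087723 = JPY 4,159,555

JPY 4,159,555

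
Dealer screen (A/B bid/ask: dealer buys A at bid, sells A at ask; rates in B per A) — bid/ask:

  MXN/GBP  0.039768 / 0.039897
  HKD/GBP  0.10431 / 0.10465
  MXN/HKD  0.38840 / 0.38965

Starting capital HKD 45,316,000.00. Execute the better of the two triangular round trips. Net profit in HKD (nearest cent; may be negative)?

Best loop HKD → GBP → MXN → HKD:
HKD 45,316,000.00 × 0.10431 (sell HKD at bid) = GBP 4,726,911.96
GBP 4,726,911.96 ÷ 0.039897 (buy MXN at ask) = MXN 118,477,879.54
MXN 118,477,879.54 × 0.38840 (sell MXN at bid) = HKD 46,016,808.41

Net profit: HKD 700,808.41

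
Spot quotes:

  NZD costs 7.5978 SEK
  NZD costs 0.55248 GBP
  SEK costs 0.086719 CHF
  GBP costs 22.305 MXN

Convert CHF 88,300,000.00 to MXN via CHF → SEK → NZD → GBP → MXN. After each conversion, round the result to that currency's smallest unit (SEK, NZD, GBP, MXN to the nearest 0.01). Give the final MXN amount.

MXN 1,651,495,420.40

CHF 88,300,000.00 ÷ 0.086719 = SEK 1,018,231,298.79
SEK 1,018,231,298.79 ÷ 7.5978 = NZD 134,016,596.75
NZD 134,016,596.75 × 0.55248 = GBP 74,041,489.37
GBP 74,041,489.37 × 22.305 = MXN 1,651,495,420.40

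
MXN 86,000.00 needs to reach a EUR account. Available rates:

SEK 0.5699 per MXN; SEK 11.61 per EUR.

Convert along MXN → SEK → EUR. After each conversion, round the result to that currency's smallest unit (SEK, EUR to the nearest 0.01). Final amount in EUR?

EUR 4,221.48

MXN 86,000.00 × 0.5699 = SEK 49,011.40
SEK 49,011.40 ÷ 11.61 = EUR 4,221.48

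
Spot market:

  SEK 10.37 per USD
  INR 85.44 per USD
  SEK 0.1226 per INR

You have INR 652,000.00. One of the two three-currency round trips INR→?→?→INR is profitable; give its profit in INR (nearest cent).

Profit: INR 6,598.21

Profitable loop is INR → SEK → USD → INR:
INR 652,000.00 × 0.1226 = SEK 79,935.20
SEK 79,935.20 ÷ 10.37 = USD 7,708.31
USD 7,708.31 × 85.44 = INR 658,598.21
Profit = INR 658,598.21 − INR 652,000.00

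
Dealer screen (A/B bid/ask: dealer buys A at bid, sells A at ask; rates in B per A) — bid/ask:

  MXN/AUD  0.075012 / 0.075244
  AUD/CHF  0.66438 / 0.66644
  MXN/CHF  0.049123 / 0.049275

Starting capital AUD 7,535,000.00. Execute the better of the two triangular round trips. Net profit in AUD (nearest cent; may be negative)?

Best loop AUD → CHF → MXN → AUD:
AUD 7,535,000.00 × 0.66438 (sell AUD at bid) = CHF 5,006,103.30
CHF 5,006,103.30 ÷ 0.049275 (buy MXN at ask) = MXN 101,595,196.35
MXN 101,595,196.35 × 0.075012 (sell MXN at bid) = AUD 7,620,858.87

Net profit: AUD 85,858.87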